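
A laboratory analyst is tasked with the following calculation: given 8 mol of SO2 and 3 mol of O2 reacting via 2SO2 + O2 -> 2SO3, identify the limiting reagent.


Mole ratio available / coefficient:
  SO2: 8/2 = 4.000
  O2: 3/1 = 3.000
Smaller ratio is limiting.

O2


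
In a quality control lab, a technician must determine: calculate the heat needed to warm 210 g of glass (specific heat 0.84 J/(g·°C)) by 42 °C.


q = mcΔT = 210 × 0.84 × 42
= 7408.80 J

7408.80 J


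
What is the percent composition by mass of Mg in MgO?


M(MgO) = 1×24.31 + 1×16.0 = 40.31 g/mol
Mass of Mg = 1 × 24.31 = 24.31 g/mol
% Mg = 24.31/40.31 × 100 = 60.31%

60.31%


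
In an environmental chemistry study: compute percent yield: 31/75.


% yield = actual/theoretical × 100
= 31/75 × 100
= 41.33%

41.33%


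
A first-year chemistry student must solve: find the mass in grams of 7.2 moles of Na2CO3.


M(Na2CO3) = 105.99 g/mol
mass = n × M = 7.2 × 105.99 = 763.13 g

763.13 g


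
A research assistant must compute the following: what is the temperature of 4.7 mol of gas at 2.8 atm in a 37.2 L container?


PV = nRT  (R = 0.08206 L·atm/(mol·K))
T = PV/(nR) = 2.8×37.2/(4.7×0.08206)
= 104.16/0.385682
= 270.07 K

270.07 K


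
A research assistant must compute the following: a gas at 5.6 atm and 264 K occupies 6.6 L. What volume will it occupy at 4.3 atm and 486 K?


P1V1/T1 = P2V2/T2
V2 = P1V1T2/(T1P2)
= 5.6×6.6×486/(264×4.3)
= 15.823 L

15.823 L


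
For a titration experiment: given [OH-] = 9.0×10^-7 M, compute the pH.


pOH = -log10([OH-]) = -log10(9.0×10^-7)
= 7 - log10(9.0) = 6.05
pH = 14 - pOH = 14 - 6.05 = 7.95

7.95


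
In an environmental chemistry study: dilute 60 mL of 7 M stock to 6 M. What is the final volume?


C1V1 = C2V2
7 × 60 = 6 × V2
V2 = 420/6 = 70.0 mL

70.0 mL


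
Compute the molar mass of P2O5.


M(P2O5) = 2×30.97 + 5×16.0
= 61.94 + 80.0
= 141.94 g/mol

141.94 g/mol


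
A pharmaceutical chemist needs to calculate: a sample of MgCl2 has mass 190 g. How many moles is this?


M(MgCl2) = 95.21 g/mol
n = mass/M = 190/95.21 = 1.9956 mol

1.9956 mol


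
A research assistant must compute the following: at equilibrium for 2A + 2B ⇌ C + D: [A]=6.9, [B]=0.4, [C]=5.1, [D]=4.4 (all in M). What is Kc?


Kc = [C][D]/([A]^2[B]^2)
= (5.1^1 × 4.4^1)/(6.9^2 × 0.4^2)
= 22.44/7.6176
= 2.946

2.946


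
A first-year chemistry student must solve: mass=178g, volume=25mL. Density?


ρ = mass/volume
= 178/25
= 7.12 g/mL

7.12 g/mL


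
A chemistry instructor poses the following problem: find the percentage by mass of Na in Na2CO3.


M(Na2CO3) = 2×22.99 + 1×12.01 + 3×16.0 = 105.99 g/mol
Mass of Na = 2 × 22.99 = 45.98 g/mol
% Na = 45.98/105.99 × 100 = 43.38%

43.38%


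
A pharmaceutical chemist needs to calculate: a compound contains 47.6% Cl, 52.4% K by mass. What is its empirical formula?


Assume 100 g sample. Moles of each element:
  Cl: 47.6/35.45 = 1.343 mol
  K: 52.4/39.1 = 1.34 mol
Divide by smallest (1.34):
  Cl: 1.343/1.34 = 1.0
  K: 1.34/1.34 = 1.0
Empirical formula: KCl

KCl


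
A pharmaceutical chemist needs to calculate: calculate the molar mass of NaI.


M(NaI) = 1×22.99 + 1×126.9
= 22.99 + 126.9
= 149.89 g/mol

149.89 g/mol


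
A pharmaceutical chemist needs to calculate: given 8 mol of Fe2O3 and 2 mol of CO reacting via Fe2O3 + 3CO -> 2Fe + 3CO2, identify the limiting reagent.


Mole ratio available / coefficient:
  Fe2O3: 8/1 = 8.000
  CO: 2/3 = 0.667
Smaller ratio is limiting.

CO


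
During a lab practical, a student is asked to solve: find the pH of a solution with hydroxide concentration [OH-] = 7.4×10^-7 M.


pOH = -log10([OH-]) = -log10(7.4×10^-7)
= 7 - log10(7.4) = 6.13
pH = 14 - pOH = 14 - 6.13 = 7.87

7.87


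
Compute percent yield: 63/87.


% yield = actual/theoretical × 100
= 63/87 × 100
= 72.41%

72.41%


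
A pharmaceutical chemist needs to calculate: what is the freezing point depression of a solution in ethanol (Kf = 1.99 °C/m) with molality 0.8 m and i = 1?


ΔTf = Kf × m × i
= 1.99 × 0.8 × 1
= 1.592 °C

1.592 °C


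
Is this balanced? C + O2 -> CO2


Equation: C + O2 -> CO2
Check atoms: C: 1=1, O: 2=2
Balanced

Yes, balanced


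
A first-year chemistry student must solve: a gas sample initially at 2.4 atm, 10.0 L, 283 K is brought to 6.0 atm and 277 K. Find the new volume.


P1V1/T1 = P2V2/T2
V2 = P1V1T2/(T1P2)
= 2.4×10.0×277/(283×6.0)
= 3.915 L

3.915 L


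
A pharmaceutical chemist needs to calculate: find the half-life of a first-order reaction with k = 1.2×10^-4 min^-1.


t½ = ln2/k = 0.693147/(1.2×10^-4 min^-1)
= 5776 min

5776 min


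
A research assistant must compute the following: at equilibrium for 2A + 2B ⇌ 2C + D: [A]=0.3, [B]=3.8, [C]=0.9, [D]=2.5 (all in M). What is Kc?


Kc = [C]^2[D]/([A]^2[B]^2)
= (0.9^2 × 2.5^1)/(0.3^2 × 3.8^2)
= 2.025/1.2996
= 1.558

1.558


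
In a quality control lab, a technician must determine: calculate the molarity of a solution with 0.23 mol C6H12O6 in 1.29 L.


M = n/V = 0.23/1.29 = 0.178 mol/L

0.178 M


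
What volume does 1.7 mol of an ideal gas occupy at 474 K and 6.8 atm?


PV = nRT  (R = 0.08206 L·atm/(mol·K))
V = nRT/P = 1.7×0.08206×474/6.8
= 9.724 L

9.724 L


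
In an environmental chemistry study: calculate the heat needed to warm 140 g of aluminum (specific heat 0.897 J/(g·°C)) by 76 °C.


q = mcΔT = 140 × 0.897 × 76
= 9544.08 J

9544.08 J


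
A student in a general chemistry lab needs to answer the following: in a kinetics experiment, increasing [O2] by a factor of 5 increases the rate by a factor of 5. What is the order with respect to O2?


rate ∝ [O2]^n
5^n = 5 → n = 1
Order in O2: 1

1


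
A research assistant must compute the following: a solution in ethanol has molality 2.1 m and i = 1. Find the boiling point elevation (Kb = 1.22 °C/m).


ΔTb = Kb × m × i
= 1.22 × 2.1 × 1
= 2.562 °C

2.562 °C


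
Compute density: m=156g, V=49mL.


ρ = mass/volume
= 156/49
= 3.184 g/mL

3.184 g/mL


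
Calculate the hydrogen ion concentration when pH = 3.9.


[H+] = 10^(-pH) = 10^(-3.9)
= 1.26×10^-4 M

1.26×10^-4 M


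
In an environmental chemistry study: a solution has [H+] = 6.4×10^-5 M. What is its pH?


pH = -log10([H+]) = -log10(6.4×10^-5)
= 5 - log10(6.4)
= 5 - 0.81
= 4.19

4.19


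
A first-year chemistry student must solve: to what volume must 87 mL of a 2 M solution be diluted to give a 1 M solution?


C1V1 = C2V2
2 × 87 = 1 × V2
V2 = 174/1 = 174.0 mL

174.0 mL


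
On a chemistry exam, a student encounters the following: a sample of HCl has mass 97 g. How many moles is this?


M(HCl) = 36.46 g/mol
n = mass/M = 97/36.46 = 2.6604 mol

2.6604 mol


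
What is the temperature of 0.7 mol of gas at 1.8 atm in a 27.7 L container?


PV = nRT  (R = 0.08206 L·atm/(mol·K))
T = PV/(nR) = 1.8×27.7/(0.7×0.08206)
= 49.86/0.057442
= 868.01 K

868.01 K


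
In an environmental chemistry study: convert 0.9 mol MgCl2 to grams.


M(MgCl2) = 95.21 g/mol
mass = n × M = 0.9 × 95.21 = 85.69 g

85.69 g


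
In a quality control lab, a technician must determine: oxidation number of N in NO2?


x + 2(-2) = 0, so x = +4
Oxidation number: +4

+4


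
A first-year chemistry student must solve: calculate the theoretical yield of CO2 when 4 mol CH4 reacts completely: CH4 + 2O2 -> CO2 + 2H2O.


Mole ratio CO2:CH4 = 1:1
n(CO2) = 4 × 1/1 = 4.000 mol
mass = 4.000 × 44.01 = 176.04 g

176.04 g


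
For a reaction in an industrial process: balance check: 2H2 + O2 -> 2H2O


Equation: 2H2 + O2 -> 2H2O
Check atoms: H: 4=4, O: 2=2
Balanced

Yes, balanced


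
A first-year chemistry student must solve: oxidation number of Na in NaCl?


Group 1 metal: +1
Oxidation number: +1

+1


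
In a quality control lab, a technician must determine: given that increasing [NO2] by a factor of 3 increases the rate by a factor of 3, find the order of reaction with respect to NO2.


rate ∝ [NO2]^n
3^n = 3 → n = 1
Order in NO2: 1

1


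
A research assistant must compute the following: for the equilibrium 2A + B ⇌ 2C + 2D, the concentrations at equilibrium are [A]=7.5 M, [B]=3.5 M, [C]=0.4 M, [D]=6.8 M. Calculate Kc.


Kc = [C]^2[D]^2/([A]^2[B])
= (0.4^2 × 6.8^2)/(7.5^2 × 3.5^1)
= 7.3984/196.875
= 0.03758

0.03758


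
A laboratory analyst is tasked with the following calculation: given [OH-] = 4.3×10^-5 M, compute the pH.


pOH = -log10([OH-]) = -log10(4.3×10^-5)
= 5 - log10(4.3) = 4.37
pH = 14 - pOH = 14 - 4.37 = 9.63

9.63


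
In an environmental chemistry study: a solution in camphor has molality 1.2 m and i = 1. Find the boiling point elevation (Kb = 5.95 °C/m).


ΔTb = Kb × m × i
= 5.95 × 1.2 × 1
= 7.14 °C

7.14 °C


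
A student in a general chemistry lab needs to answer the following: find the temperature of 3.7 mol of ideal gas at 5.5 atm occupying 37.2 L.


PV = nRT  (R = 0.08206 L·atm/(mol·K))
T = PV/(nR) = 5.5×37.2/(3.7×0.08206)
= 204.60/0.303622
= 673.86 K

673.86 K


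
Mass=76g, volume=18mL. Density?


ρ = mass/volume
= 76/18
= 4.222 g/mL

4.222 g/mL


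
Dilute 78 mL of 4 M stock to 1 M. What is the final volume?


C1V1 = C2V2
4 × 78 = 1 × V2
V2 = 312/1 = 312.0 mL

312.0 mL


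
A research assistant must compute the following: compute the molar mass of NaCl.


M(NaCl) = 1×22.99 + 1×35.45
= 22.99 + 35.45
= 58.44 g/mol

58.44 g/mol


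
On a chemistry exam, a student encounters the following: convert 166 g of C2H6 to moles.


M(C2H6) = 30.07 g/mol
n = mass/M = 166/30.07 = 5.5205 mol

5.5205 mol


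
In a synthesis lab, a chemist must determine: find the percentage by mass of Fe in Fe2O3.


M(Fe2O3) = 2×55.85 + 3×16.0 = 159.70 g/mol
Mass of Fe = 2 × 55.85 = 111.70 g/mol
% Fe = 111.70/159.70 × 100 = 69.94%

69.94%


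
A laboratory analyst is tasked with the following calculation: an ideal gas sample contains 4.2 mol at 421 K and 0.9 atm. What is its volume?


PV = nRT  (R = 0.08206 L·atm/(mol·K))
V = nRT/P = 4.2×0.08206×421/0.9
= 161.221 L

161.221 L


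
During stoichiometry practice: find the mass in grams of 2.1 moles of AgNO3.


M(AgNO3) = 169.88 g/mol
mass = n × M = 2.1 × 169.88 = 356.75 g

356.75 g


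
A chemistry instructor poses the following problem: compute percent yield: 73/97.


% yield = actual/theoretical × 100
= 73/97 × 100
= 75.26%

75.26%


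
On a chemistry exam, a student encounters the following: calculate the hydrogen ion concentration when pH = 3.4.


[H+] = 10^(-pH) = 10^(-3.4)
= 3.98×10^-4 M

3.98×10^-4 M


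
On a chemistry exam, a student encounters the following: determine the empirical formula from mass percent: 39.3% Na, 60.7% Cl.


Assume 100 g sample. Moles of each element:
  Na: 39.3/22.99 = 1.709 mol
  Cl: 60.7/35.45 = 1.712 mol
Divide by smallest (1.709):
  Na: 1.709/1.709 = 1.0
  Cl: 1.712/1.709 = 1.0
Empirical formula: NaCl

NaCl


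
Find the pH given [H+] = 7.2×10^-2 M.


pH = -log10([H+]) = -log10(7.2×10^-2)
= 2 - log10(7.2)
= 2 - 0.86
= 1.14

1.14


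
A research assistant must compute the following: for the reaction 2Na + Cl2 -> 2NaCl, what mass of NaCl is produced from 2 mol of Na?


Mole ratio NaCl:Na = 2:2
n(NaCl) = 2 × 2/2 = 2.000 mol
mass = 2.000 × 58.44 = 116.88 g

116.88 g


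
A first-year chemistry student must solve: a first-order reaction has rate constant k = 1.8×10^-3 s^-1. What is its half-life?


t½ = ln2/k = 0.693147/(1.8×10^-3 s^-1)
= 385.1 s

385.1 s


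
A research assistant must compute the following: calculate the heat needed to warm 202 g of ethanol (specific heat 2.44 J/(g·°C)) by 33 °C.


q = mcΔT = 202 × 2.44 × 33
= 16265.04 J

16265.04 J


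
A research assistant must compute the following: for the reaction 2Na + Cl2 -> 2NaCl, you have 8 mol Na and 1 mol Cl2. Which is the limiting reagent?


Mole ratio available / coefficient:
  Na: 8/2 = 4.000
  Cl2: 1/1 = 1.000
Smaller ratio is limiting.

Cl2


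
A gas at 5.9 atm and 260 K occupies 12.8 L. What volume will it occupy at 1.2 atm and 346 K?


P1V1/T1 = P2V2/T2
V2 = P1V1T2/(T1P2)
= 5.9×12.8×346/(260×1.2)
= 83.75 L

83.75 L


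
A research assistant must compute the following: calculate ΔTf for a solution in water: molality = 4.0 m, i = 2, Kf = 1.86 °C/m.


ΔTf = Kf × m × i
= 1.86 × 4.0 × 2
= 14.88 °C

14.88 °C


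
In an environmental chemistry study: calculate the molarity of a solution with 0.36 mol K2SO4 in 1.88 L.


M = n/V = 0.36/1.88 = 0.191 mol/L

0.191 M


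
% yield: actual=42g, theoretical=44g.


% yield = actual/theoretical × 100
= 42/44 × 100
= 95.45%

95.45%


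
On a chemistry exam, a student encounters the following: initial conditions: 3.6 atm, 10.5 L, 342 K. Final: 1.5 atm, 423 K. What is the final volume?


P1V1/T1 = P2V2/T2
V2 = P1V1T2/(T1P2)
= 3.6×10.5×423/(342×1.5)
= 31.168 L

31.168 L


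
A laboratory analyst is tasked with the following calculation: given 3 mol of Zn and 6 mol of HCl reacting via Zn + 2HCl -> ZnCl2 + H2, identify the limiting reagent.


Mole ratio available / coefficient:
  Zn: 3/1 = 3.000
  HCl: 6/2 = 3.000
Smaller ratio is limiting.

neither (stoichiometric); Zn and HCl are fully consumed


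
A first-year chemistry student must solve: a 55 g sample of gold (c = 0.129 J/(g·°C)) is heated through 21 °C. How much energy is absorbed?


q = mcΔT = 55 × 0.129 × 21
= 149.00 J

149.00 J


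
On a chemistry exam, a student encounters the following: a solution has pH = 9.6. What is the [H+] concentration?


[H+] = 10^(-pH) = 10^(-9.6)
= 2.51×10^-10 M

2.51×10^-10 M


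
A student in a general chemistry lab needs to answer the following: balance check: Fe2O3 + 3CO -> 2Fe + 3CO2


Equation: Fe2O3 + 3CO -> 2Fe + 3CO2
Check atoms: C: 3=3, Fe: 2=2, O: 6=6
Balanced

Yes, balanced


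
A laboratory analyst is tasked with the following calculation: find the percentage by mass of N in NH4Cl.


M(NH4Cl) = 1×14.01 + 4×1.008 + 1×35.45 = 53.492 g/mol
Mass of N = 1 × 14.01 = 14.01 g/mol
% N = 14.01/53.492 × 100 = 26.19%

26.19%


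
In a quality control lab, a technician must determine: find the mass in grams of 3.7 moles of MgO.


M(MgO) = 40.31 g/mol
mass = n × M = 3.7 × 40.31 = 149.15 g

149.15 g


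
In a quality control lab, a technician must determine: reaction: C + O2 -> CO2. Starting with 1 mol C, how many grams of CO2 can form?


Mole ratio CO2:C = 1:1
n(CO2) = 1 × 1/1 = 1.000 mol
mass = 1.000 × 44.01 = 44.01 g

44.01 g


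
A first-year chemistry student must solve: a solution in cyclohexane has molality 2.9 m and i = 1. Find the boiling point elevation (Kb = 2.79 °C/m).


ΔTb = Kb × m × i
= 2.79 × 2.9 × 1
= 8.091 °C

8.091 °C


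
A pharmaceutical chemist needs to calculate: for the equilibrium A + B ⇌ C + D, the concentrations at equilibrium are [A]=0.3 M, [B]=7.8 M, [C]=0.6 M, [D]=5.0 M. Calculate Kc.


Kc = [C][D]/([A][B])
= (0.6^1 × 5.0^1)/(0.3^1 × 7.8^1)
= 3/2.34
= 1.282

1.282


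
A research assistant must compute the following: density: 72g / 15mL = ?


ρ = mass/volume
= 72/15
= 4.8 g/mL

4.8 g/mL


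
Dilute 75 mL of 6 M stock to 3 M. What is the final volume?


C1V1 = C2V2
6 × 75 = 3 × V2
V2 = 450/3 = 150.0 mL

150.0 mL


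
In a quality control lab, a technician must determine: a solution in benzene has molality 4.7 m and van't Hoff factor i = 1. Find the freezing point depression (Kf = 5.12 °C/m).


ΔTf = Kf × m × i
= 5.12 × 4.7 × 1
= 24.064 °C

24.064 °C


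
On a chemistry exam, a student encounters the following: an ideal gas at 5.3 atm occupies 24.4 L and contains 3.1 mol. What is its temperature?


PV = nRT  (R = 0.08206 L·atm/(mol·K))
T = PV/(nR) = 5.3×24.4/(3.1×0.08206)
= 129.32/0.254386
= 508.36 K

508.36 K


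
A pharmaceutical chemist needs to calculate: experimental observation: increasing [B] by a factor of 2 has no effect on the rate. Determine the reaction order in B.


rate ∝ [B]^n
rate ∝ [B]^0
Order in B: 0

0


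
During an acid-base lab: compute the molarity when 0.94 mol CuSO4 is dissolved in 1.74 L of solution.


M = n/V = 0.94/1.74 = 0.540 mol/L

0.540 M


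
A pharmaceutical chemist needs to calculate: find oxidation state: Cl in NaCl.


halide: -1
Oxidation number: -1

-1


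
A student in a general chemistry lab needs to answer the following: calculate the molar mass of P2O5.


M(P2O5) = 2×30.97 + 5×16.0
= 61.94 + 80.0
= 141.94 g/mol

141.94 g/mol


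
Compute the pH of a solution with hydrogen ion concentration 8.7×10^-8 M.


pH = -log10([H+]) = -log10(8.7×10^-8)
= 8 - log10(8.7)
= 8 - 0.94
= 7.06

7.06


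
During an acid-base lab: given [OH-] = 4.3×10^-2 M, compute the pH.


pOH = -log10([OH-]) = -log10(4.3×10^-2)
= 2 - log10(4.3) = 1.37
pH = 14 - pOH = 14 - 1.37 = 12.63

12.63


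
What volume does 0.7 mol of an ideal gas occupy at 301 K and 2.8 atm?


PV = nRT  (R = 0.08206 L·atm/(mol·K))
V = nRT/P = 0.7×0.08206×301/2.8
= 6.175 L

6.175 L


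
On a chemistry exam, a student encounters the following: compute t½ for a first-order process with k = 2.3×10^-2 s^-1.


t½ = ln2/k = 0.693147/(2.3×10^-2 s^-1)
= 30.14 s

30.14 s


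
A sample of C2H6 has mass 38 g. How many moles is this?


M(C2H6) = 30.07 g/mol
n = mass/M = 38/30.07 = 1.2637 mol

1.2637 mol


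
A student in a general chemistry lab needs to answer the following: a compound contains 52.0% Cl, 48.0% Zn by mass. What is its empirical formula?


Assume 100 g sample. Moles of each element:
  Cl: 52.0/35.45 = 1.467 mol
  Zn: 48.0/65.38 = 0.734 mol
Divide by smallest (0.734):
  Cl: 1.467/0.734 = 2.0
  Zn: 0.734/0.734 = 1.0
Empirical formula: ZnCl2

ZnCl2


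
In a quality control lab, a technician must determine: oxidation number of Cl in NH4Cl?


halide: -1
Oxidation number: -1

-1


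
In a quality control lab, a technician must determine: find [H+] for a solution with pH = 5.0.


[H+] = 10^(-pH) = 10^(-5.0)
= 1.0×10^-5 M

1.0×10^-5 M


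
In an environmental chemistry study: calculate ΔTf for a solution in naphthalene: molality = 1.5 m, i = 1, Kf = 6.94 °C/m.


ΔTf = Kf × m × i
= 6.94 × 1.5 × 1
= 10.41 °C

10.41 °C


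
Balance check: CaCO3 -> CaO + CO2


Equation: CaCO3 -> CaO + CO2
Check atoms: C: 1=1, Ca: 1=1, O: 3=3
Balanced

Yes, balanced


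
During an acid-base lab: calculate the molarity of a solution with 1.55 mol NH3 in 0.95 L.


M = n/V = 1.55/0.95 = 1.632 mol/L

1.632 M


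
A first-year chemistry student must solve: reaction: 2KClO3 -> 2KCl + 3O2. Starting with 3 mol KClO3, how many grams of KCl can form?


Mole ratio KCl:KClO3 = 2:2
n(KCl) = 3 × 2/2 = 3.000 mol
mass = 3.000 × 74.55 = 223.65 g

223.65 g


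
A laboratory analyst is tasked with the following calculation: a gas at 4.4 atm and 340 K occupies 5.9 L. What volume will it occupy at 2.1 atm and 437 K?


P1V1/T1 = P2V2/T2
V2 = P1V1T2/(T1P2)
= 4.4×5.9×437/(340×2.1)
= 15.889 L

15.889 L


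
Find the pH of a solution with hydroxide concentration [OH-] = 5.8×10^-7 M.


pOH = -log10([OH-]) = -log10(5.8×10^-7)
= 7 - log10(5.8) = 6.24
pH = 14 - pOH = 14 - 6.24 = 7.76

7.76


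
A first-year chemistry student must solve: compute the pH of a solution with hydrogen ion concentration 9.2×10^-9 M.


pH = -log10([H+]) = -log10(9.2×10^-9)
= 9 - log10(9.2)
= 9 - 0.96
= 8.04

8.04


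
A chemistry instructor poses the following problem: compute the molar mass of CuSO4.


M(CuSO4) = 1×63.55 + 1×32.07 + 4×16.0
= 63.55 + 32.07 + 64.0
= 159.62 g/mol

159.62 g/mol


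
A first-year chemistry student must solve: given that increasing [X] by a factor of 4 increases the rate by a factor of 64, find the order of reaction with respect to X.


rate ∝ [X]^n
4^n = 64 → n = 3
Order in X: 3

3


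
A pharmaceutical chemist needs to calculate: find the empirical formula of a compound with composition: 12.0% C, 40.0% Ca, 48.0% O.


Assume 100 g sample. Moles of each element:
  C: 12.0/12.01 = 0.999 mol
  Ca: 40.0/40.08 = 0.998 mol
  O: 48.0/16.0 = 3.0 mol
Divide by smallest (0.998):
  C: 0.999/0.998 = 1.0
  Ca: 0.998/0.998 = 1.0
  O: 3.0/0.998 = 3.01
Empirical formula: CaCO3

CaCO3


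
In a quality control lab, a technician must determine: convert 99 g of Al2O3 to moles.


M(Al2O3) = 101.96 g/mol
n = mass/M = 99/101.96 = 0.971 mol

0.971 mol


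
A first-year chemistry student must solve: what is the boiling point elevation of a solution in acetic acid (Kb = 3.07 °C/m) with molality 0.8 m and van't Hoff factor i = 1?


ΔTb = Kb × m × i
= 3.07 × 0.8 × 1
= 2.456 °C

2.456 °C


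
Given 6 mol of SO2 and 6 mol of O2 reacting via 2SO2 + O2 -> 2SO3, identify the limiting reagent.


Mole ratio available / coefficient:
  SO2: 6/2 = 3.000
  O2: 6/1 = 6.000
Smaller ratio is limiting.

SO2


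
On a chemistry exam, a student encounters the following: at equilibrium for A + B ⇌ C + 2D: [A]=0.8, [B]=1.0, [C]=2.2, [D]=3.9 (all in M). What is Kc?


Kc = [C][D]^2/([A][B])
= (2.2^1 × 3.9^2)/(0.8^1 × 1.0^1)
= 33.462/0.8
= 41.83

41.83


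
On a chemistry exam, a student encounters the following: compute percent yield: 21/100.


% yield = actual/theoretical × 100
= 21/100 × 100
= 21.0%

21.0%


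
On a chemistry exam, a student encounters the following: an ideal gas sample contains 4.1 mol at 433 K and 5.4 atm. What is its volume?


PV = nRT  (R = 0.08206 L·atm/(mol·K))
V = nRT/P = 4.1×0.08206×433/5.4
= 26.978 L

26.978 L


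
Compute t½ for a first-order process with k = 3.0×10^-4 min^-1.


t½ = ln2/k = 0.693147/(3.0×10^-4 min^-1)
= 2310 min

2310 min


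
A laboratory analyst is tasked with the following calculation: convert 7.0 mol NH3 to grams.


M(NH3) = 17.03 g/mol
mass = n × M = 7.0 × 17.03 = 119.21 g

119.21 g


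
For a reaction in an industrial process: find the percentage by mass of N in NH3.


M(NH3) = 1×14.01 + 3×1.008 = 17.034 g/mol
Mass of N = 1 × 14.01 = 14.01 g/mol
% N = 14.01/17.034 × 100 = 82.25%

82.25%


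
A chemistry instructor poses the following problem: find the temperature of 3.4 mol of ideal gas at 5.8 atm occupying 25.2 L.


PV = nRT  (R = 0.08206 L·atm/(mol·K))
T = PV/(nR) = 5.8×25.2/(3.4×0.08206)
= 146.16/0.279004
= 523.86 K

523.86 K


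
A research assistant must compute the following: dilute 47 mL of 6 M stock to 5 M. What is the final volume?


C1V1 = C2V2
6 × 47 = 5 × V2
V2 = 282/5 = 56.4 mL

56.4 mL


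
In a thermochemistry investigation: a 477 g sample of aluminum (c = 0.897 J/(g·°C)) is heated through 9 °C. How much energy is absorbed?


q = mcΔT = 477 × 0.897 × 9
= 3850.82 J

3850.82 J


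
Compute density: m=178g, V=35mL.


ρ = mass/volume
= 178/35
= 5.086 g/mL

5.086 g/mL


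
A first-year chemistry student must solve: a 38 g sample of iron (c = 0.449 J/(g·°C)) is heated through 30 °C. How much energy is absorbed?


q = mcΔT = 38 × 0.449 × 30
= 511.86 J

511.86 J


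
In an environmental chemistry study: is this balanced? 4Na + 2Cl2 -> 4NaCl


Equation: 4Na + 2Cl2 -> 4NaCl
Check atoms: Cl: 4=4, Na: 4=4
Balanced

Yes, balanced


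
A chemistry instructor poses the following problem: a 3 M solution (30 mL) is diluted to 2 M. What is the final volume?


C1V1 = C2V2
3 × 30 = 2 × V2
V2 = 90/2 = 45.0 mL

45.0 mL


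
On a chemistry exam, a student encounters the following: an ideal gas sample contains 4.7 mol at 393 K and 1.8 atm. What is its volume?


PV = nRT  (R = 0.08206 L·atm/(mol·K))
V = nRT/P = 4.7×0.08206×393/1.8
= 84.207 L

84.207 L


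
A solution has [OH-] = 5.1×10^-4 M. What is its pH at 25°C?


pOH = -log10([OH-]) = -log10(5.1×10^-4)
= 4 - log10(5.1) = 3.29
pH = 14 - pOH = 14 - 3.29 = 10.71

10.71


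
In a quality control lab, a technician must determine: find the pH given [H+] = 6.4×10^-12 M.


pH = -log10([H+]) = -log10(6.4×10^-12)
= 12 - log10(6.4)
= 12 - 0.81
= 11.19

11.19


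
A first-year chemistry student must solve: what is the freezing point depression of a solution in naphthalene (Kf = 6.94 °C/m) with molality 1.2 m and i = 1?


ΔTf = Kf × m × i
= 6.94 × 1.2 × 1
= 8.328 °C

8.328 °C


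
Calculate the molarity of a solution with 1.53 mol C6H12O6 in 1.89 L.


M = n/V = 1.53/1.89 = 0.810 mol/L

0.810 M


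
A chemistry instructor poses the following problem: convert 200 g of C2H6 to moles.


M(C2H6) = 30.07 g/mol
n = mass/M = 200/30.07 = 6.6511 mol

6.6511 mol


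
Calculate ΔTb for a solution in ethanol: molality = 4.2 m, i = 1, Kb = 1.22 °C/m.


ΔTb = Kb × m × i
= 1.22 × 4.2 × 1
= 5.124 °C

5.124 °C


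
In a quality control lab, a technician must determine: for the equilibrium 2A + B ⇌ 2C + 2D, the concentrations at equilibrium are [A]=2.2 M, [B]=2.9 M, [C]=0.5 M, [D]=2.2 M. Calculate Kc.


Kc = [C]^2[D]^2/([A]^2[B])
= (0.5^2 × 2.2^2)/(2.2^2 × 2.9^1)
= 1.21/14.036
= 0.08621

0.08621


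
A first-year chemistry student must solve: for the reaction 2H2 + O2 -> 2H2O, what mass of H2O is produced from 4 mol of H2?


Mole ratio H2O:H2 = 2:2
n(H2O) = 4 × 2/2 = 4.000 mol
mass = 4.000 × 18.02 = 72.08 g

72.08 g


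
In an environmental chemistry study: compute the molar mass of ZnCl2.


M(ZnCl2) = 1×65.38 + 2×35.45
= 65.38 + 70.9
= 136.28 g/mol

136.28 g/mol


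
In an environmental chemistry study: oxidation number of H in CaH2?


H with a metal (hydride): -1
Oxidation number: -1

-1


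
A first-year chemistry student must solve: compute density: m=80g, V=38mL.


ρ = mass/volume
= 80/38
= 2.105 g/mL

2.105 g/mL


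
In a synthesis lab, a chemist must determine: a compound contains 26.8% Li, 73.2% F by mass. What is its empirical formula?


Assume 100 g sample. Moles of each element:
  Li: 26.8/6.94 = 3.862 mol
  F: 73.2/19.0 = 3.853 mol
Divide by smallest (3.853):
  Li: 3.862/3.853 = 1.0
  F: 3.853/3.853 = 1.0
Empirical formula: LiF

LiF


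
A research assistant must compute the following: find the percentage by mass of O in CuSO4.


M(CuSO4) = 1×63.55 + 1×32.07 + 4×16.0 = 159.62 g/mol
Mass of O = 4 × 16.0 = 64.00 g/mol
% O = 64.00/159.62 × 100 = 40.10%

40.10%


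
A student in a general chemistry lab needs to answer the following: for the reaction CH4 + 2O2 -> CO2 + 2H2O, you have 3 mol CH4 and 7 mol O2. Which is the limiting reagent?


Mole ratio available / coefficient:
  CH4: 3/1 = 3.000
  O2: 7/2 = 3.500
Smaller ratio is limiting.

CH4


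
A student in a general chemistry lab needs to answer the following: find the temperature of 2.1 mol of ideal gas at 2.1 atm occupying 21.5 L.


PV = nRT  (R = 0.08206 L·atm/(mol·K))
T = PV/(nR) = 2.1×21.5/(2.1×0.08206)
= 45.15/0.172326
= 262.00 K

262.00 K


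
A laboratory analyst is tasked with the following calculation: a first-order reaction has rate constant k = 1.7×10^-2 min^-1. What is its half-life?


t½ = ln2/k = 0.693147/(1.7×10^-2 min^-1)
= 40.77 min

40.77 min


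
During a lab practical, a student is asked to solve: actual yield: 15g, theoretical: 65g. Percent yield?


% yield = actual/theoretical × 100
= 15/65 × 100
= 23.08%

23.08%


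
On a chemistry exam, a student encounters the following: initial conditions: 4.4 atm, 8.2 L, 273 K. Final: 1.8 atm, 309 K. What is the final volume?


P1V1/T1 = P2V2/T2
V2 = P1V1T2/(T1P2)
= 4.4×8.2×309/(273×1.8)
= 22.688 L

22.688 L


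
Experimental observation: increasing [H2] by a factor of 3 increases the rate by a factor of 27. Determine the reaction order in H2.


rate ∝ [H2]^n
3^n = 27 → n = 3
Order in H2: 3

3


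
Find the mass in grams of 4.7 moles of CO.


M(CO) = 28.01 g/mol
mass = n × M = 4.7 × 28.01 = 131.65 g

131.65 g


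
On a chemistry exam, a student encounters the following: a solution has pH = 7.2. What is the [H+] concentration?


[H+] = 10^(-pH) = 10^(-7.2)
= 6.31×10^-8 M

6.31×10^-8 M


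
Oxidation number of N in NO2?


x + 2(-2) = 0, so x = +4
Oxidation number: +4

+4


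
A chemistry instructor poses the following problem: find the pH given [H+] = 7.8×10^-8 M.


pH = -log10([H+]) = -log10(7.8×10^-8)
= 8 - log10(7.8)
= 8 - 0.89
= 7.11

7.11


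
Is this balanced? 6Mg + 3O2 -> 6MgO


Equation: 6Mg + 3O2 -> 6MgO
Check atoms: Mg: 6=6, O: 6=6
Balanced

Yes, balanced


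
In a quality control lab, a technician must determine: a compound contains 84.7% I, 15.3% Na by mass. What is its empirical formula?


Assume 100 g sample. Moles of each element:
  I: 84.7/126.9 = 0.667 mol
  Na: 15.3/22.99 = 0.666 mol
Divide by smallest (0.666):
  I: 0.667/0.666 = 1.0
  Na: 0.666/0.666 = 1.0
Empirical formula: NaI

NaI


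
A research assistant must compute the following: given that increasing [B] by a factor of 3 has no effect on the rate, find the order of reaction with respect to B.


rate ∝ [B]^n
rate ∝ [B]^0
Order in B: 0

0


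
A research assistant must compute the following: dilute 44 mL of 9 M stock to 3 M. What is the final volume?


C1V1 = C2V2
9 × 44 = 3 × V2
V2 = 396/3 = 132.0 mL

132.0 mL


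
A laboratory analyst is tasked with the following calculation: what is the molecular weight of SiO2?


M(SiO2) = 1×28.09 + 2×16.0
= 28.09 + 32.0
= 60.09 g/mol

60.09 g/mol


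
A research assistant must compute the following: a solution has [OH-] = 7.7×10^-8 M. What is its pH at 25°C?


pOH = -log10([OH-]) = -log10(7.7×10^-8)
= 8 - log10(7.7) = 7.11
pH = 14 - pOH = 14 - 7.11 = 6.89

6.89


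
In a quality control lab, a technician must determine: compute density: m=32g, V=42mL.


ρ = mass/volume
= 32/42
= 0.762 g/mL

0.762 g/mL


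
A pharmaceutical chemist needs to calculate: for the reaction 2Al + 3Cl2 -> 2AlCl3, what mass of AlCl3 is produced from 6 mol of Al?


Mole ratio AlCl3:Al = 2:2
n(AlCl3) = 6 × 2/2 = 6.000 mol
mass = 6.000 × 133.33 = 799.98 g

799.98 g


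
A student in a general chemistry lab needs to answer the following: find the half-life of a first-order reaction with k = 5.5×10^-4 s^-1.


t½ = ln2/k = 0.693147/(5.5×10^-4 s^-1)
= 1260 s

1260 s


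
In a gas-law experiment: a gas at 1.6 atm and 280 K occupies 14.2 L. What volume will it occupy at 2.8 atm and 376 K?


P1V1/T1 = P2V2/T2
V2 = P1V1T2/(T1P2)
= 1.6×14.2×376/(280×2.8)
= 10.896 L

10.896 L


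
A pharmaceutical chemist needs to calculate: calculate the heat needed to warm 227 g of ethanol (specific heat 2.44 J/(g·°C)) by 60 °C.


q = mcΔT = 227 × 2.44 × 60
= 33232.80 J

33232.80 J


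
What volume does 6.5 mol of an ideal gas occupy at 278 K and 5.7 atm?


PV = nRT  (R = 0.08206 L·atm/(mol·K))
V = nRT/P = 6.5×0.08206×278/5.7
= 26.014 L

26.014 L


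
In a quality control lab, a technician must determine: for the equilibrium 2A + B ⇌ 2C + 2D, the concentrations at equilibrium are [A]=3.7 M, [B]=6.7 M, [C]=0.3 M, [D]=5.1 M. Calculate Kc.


Kc = [C]^2[D]^2/([A]^2[B])
= (0.3^2 × 5.1^2)/(3.7^2 × 6.7^1)
= 2.3409/91.723
= 0.02552

0.02552


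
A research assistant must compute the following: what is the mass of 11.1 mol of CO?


M(CO) = 28.01 g/mol
mass = n × M = 11.1 × 28.01 = 310.91 g

310.91 g


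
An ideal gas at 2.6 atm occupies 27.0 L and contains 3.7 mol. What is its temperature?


PV = nRT  (R = 0.08206 L·atm/(mol·K))
T = PV/(nR) = 2.6×27.0/(3.7×0.08206)
= 70.20/0.303622
= 231.21 K

231.21 K


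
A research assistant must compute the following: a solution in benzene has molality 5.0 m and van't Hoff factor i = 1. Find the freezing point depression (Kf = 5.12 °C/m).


ΔTf = Kf × m × i
= 5.12 × 5.0 × 1
= 25.6 °C

25.6 °C


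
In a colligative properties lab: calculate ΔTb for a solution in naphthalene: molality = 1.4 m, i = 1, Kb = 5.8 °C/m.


ΔTb = Kb × m × i
= 5.8 × 1.4 × 1
= 8.12 °C

8.12 °C


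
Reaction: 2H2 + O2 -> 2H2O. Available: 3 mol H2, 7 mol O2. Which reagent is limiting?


Mole ratio available / coefficient:
  H2: 3/2 = 1.500
  O2: 7/1 = 7.000
Smaller ratio is limiting.

H2


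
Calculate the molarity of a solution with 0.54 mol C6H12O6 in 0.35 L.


M = n/V = 0.54/0.35 = 1.543 mol/L

1.543 M


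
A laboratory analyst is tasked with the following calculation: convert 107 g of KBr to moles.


M(KBr) = 119.0 g/mol
n = mass/M = 107/119.0 = 0.8992 mol

0.8992 mol


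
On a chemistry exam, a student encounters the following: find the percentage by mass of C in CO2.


M(CO2) = 1×12.01 + 2×16.0 = 44.01 g/mol
Mass of C = 1 × 12.01 = 12.01 g/mol
% C = 12.01/44.01 × 100 = 27.29%

27.29%


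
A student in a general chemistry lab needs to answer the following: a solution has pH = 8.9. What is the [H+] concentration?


[H+] = 10^(-pH) = 10^(-8.9)
= 1.26×10^-9 M

1.26×10^-9 M


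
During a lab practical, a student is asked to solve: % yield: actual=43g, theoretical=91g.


% yield = actual/theoretical × 100
= 43/91 × 100
= 47.25%

47.25%


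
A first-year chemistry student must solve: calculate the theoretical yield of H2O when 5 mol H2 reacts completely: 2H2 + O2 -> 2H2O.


Mole ratio H2O:H2 = 2:2
n(H2O) = 5 × 2/2 = 5.000 mol
mass = 5.000 × 18.02 = 90.1 g

90.1 g


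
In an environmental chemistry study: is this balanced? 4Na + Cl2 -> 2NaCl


Equation: 4Na + Cl2 -> 2NaCl
Check atoms: Cl: 2=2, Na: 4≠2
Not balanced

No, not balanced


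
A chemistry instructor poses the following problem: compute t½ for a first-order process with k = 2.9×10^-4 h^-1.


t½ = ln2/k = 0.693147/(2.9×10^-4 h^-1)
= 2390 h

2390 h


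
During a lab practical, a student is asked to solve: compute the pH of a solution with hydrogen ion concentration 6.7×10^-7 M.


pH = -log10([H+]) = -log10(6.7×10^-7)
= 7 - log10(6.7)
= 7 - 0.83
= 6.17

6.17


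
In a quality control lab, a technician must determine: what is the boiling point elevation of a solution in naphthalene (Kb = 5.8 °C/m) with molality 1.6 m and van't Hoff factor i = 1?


ΔTb = Kb × m × i
= 5.8 × 1.6 × 1
= 9.28 °C

9.28 °C


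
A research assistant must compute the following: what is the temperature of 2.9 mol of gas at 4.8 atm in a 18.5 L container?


PV = nRT  (R = 0.08206 L·atm/(mol·K))
T = PV/(nR) = 4.8×18.5/(2.9×0.08206)
= 88.80/0.237974
= 373.15 K

373.15 K


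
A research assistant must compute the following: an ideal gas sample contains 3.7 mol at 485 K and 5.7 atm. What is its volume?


PV = nRT  (R = 0.08206 L·atm/(mol·K))
V = nRT/P = 3.7×0.08206×485/5.7
= 25.835 L

25.835 L


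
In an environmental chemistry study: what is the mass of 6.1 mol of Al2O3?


M(Al2O3) = 101.96 g/mol
mass = n × M = 6.1 × 101.96 = 621.96 g

621.96 g


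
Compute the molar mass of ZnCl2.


M(ZnCl2) = 1×65.38 + 2×35.45
= 65.38 + 70.9
= 136.28 g/mol

136.28 g/mol


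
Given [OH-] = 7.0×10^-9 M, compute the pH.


pOH = -log10([OH-]) = -log10(7.0×10^-9)
= 9 - log10(7.0) = 8.15
pH = 14 - pOH = 14 - 8.15 = 5.85

5.85


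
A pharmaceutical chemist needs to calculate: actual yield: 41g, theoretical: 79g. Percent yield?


% yield = actual/theoretical × 100
= 41/79 × 100
= 51.9%

51.9%


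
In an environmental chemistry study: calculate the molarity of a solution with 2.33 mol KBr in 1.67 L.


M = n/V = 2.33/1.67 = 1.395 mol/L

1.395 M


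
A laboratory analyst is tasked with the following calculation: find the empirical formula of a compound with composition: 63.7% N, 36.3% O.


Assume 100 g sample. Moles of each element:
  N: 63.7/14.01 = 4.547 mol
  O: 36.3/16.0 = 2.269 mol
Divide by smallest (2.269):
  N: 4.547/2.269 = 2.0
  O: 2.269/2.269 = 1.0
Empirical formula: N2O

N2O


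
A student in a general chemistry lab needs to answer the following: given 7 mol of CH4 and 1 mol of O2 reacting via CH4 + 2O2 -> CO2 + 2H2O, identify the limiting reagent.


Mole ratio available / coefficient:
  CH4: 7/1 = 7.000
  O2: 1/2 = 0.500
Smaller ratio is limiting.

O2


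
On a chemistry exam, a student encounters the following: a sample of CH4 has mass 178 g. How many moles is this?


M(CH4) = 16.04 g/mol
n = mass/M = 178/16.04 = 11.0973 mol

11.0973 mol


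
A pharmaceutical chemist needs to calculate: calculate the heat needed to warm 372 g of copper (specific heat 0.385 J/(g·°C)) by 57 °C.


q = mcΔT = 372 × 0.385 × 57
= 8163.54 J

8163.54 J


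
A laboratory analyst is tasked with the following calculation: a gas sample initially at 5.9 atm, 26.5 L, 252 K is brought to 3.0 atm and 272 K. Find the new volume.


P1V1/T1 = P2V2/T2
V2 = P1V1T2/(T1P2)
= 5.9×26.5×272/(252×3.0)
= 56.253 L

56.253 L


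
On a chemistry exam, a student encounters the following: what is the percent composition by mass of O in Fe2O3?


M(Fe2O3) = 2×55.85 + 3×16.0 = 159.70 g/mol
Mass of O = 3 × 16.0 = 48.00 g/mol
% O = 48.00/159.70 × 100 = 30.06%

30.06%


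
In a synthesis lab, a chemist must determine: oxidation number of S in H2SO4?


2(+1) + x + 4(-2) = 0, so x = +6
Oxidation number: +6

+6


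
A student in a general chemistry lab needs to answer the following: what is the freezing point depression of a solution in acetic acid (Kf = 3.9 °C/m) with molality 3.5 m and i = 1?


ΔTf = Kf × m × i
= 3.9 × 3.5 × 1
= 13.65 °C

13.65 °C


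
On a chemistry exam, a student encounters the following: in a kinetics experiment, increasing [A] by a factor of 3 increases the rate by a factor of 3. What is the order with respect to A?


rate ∝ [A]^n
3^n = 3 → n = 1
Order in A: 1

1


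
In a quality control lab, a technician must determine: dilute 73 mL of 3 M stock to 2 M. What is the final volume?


C1V1 = C2V2
3 × 73 = 2 × V2
V2 = 219/2 = 109.5 mL

109.5 mL


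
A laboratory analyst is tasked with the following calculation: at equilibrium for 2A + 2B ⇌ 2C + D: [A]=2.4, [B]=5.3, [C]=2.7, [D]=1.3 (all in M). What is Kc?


Kc = [C]^2[D]/([A]^2[B]^2)
= (2.7^2 × 1.3^1)/(2.4^2 × 5.3^2)
= 9.477/161.7984
= 0.05857

0.05857


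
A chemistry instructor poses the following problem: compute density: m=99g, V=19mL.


ρ = mass/volume
= 99/19
= 5.211 g/mL

5.211 g/mL


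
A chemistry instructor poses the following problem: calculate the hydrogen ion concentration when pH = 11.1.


[H+] = 10^(-pH) = 10^(-11.1)
= 7.94×10^-12 M

7.94×10^-12 M


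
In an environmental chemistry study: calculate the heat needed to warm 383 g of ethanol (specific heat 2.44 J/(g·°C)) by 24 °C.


q = mcΔT = 383 × 2.44 × 24
= 22428.48 J

22428.48 J


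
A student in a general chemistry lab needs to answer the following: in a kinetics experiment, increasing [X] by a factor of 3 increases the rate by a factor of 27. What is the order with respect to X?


rate ∝ [X]^n
3^n = 27 → n = 3
Order in X: 3

3


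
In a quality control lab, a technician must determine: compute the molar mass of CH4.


M(CH4) = 1×12.01 + 4×1.008
= 12.01 + 4.03
= 16.04 g/mol

16.04 g/mol


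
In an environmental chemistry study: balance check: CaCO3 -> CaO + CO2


Equation: CaCO3 -> CaO + CO2
Check atoms: C: 1=1, Ca: 1=1, O: 3=3
Balanced

Yes, balanced


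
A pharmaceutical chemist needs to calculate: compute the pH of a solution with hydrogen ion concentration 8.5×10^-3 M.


pH = -log10([H+]) = -log10(8.5×10^-3)
= 3 - log10(8.5)
= 3 - 0.93
= 2.07

2.07


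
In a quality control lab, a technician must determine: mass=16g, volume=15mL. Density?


ρ = mass/volume
= 16/15
= 1.067 g/mL

1.067 g/mL
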